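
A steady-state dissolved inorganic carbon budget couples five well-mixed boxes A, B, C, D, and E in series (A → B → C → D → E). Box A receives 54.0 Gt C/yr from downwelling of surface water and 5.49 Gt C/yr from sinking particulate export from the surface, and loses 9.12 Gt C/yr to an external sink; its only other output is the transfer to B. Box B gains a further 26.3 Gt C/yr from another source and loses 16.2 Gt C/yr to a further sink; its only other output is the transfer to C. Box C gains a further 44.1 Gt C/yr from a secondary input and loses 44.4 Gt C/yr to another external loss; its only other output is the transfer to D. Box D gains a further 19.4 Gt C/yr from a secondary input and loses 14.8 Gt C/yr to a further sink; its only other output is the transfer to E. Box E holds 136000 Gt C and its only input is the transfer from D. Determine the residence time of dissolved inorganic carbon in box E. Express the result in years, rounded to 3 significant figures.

2100 yr

Box A: F(A→B) = (54.0 + 5.49) − 9.12 = 50.370 Gt C/yr.
Box B: F(B→C) = (50.370 + 26.3) − 16.2 = 60.470 Gt C/yr.
Box C: F(C→D) = (60.470 + 44.1) − 44.4 = 60.170 Gt C/yr.
Box D: F(D→E) = (60.170 + 19.4) − 14.8 = 64.770 Gt C/yr.
Box E throughput = its input = 64.770 Gt C/yr; τ = 136000 / 64.770 = 2100 yr.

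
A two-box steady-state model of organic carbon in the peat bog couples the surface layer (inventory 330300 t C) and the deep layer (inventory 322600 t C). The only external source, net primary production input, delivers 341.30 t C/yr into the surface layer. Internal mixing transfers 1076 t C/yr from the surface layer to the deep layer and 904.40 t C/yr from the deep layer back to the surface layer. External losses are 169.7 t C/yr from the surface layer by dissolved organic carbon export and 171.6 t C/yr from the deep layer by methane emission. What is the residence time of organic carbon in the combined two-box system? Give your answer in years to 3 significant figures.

Treat the two boxes together as one reservoir: the mixing fluxes between them are internal recycling, so τ = ΣM / Σ(external losses).
M_total = 330300 + 322600 = 652900 t C.
ΣF_external_out = 169.7 + 171.6 = 341.30 t C/yr.
τ = M_total / ΣF_ext = 652900 / 341.30 = 1913 yr.

1910 yr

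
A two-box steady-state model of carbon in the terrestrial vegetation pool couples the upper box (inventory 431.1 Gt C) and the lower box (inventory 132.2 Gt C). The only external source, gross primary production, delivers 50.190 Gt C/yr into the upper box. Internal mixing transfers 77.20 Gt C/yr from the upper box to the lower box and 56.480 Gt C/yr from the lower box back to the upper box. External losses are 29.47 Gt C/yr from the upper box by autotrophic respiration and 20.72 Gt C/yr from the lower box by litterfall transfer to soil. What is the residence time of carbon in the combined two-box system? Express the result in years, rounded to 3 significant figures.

Residence time in the combined system uses the total inventory and the total *external* removal — internal exchanges between the two boxes cancel.
M_total = 431.1 + 132.2 = 563.30 Gt C.
ΣF_external_out = 29.47 + 20.72 = 50.190 Gt C/yr.
τ = M_total / ΣF_ext = 563.30 / 50.190 = 11.22 yr.

11.2 yr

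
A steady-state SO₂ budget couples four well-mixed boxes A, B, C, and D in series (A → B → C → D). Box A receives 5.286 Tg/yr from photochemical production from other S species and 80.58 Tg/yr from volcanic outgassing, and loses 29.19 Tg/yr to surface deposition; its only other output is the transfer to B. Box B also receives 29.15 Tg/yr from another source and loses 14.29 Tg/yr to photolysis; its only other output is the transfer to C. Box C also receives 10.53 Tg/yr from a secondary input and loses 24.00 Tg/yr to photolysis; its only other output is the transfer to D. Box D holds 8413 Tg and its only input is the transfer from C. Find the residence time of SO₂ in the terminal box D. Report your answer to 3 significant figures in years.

Box A: F(A→B) = (5.286 + 80.58) − 29.19 = 56.676 Tg/yr.
Box B: F(B→C) = (56.676 + 29.15) − 14.29 = 71.536 Tg/yr.
Box C: F(C→D) = (71.536 + 10.53) − 24.00 = 58.066 Tg/yr.
Box D throughput = its input = 58.066 Tg/yr; τ = 8413 / 58.066 = 144.9 yr.

145 yr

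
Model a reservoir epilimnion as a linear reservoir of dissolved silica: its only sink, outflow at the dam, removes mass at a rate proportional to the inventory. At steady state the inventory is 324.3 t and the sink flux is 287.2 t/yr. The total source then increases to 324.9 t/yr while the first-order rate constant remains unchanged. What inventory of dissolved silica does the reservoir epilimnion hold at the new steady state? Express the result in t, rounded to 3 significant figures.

367 t

Rate constant k = F/M = 287.2 / 324.3 = 0.8856 yr⁻¹.
At the new steady state, source = k·M_new ⇒ M_new = 324.9 / 0.8856 = 366.9 t.
(Equivalently M_new = M × F_new/F_old = 324.3 × 324.9/287.2.)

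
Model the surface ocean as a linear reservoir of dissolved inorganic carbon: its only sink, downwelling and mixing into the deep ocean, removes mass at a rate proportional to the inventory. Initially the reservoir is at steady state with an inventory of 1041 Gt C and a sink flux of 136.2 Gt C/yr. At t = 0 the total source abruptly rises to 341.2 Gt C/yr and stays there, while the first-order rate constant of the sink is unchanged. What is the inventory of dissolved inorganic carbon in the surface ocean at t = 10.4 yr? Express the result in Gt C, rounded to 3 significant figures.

Residence time τ = M₀/F₀ = 7.643 yr. The eventual steady state is M_∞ = M₀·(F₁/F₀) = 1041 × 341.2/136.2 = 2607.9 Gt C.
The anomaly ΔM(t) = M(t) − M_∞ decays as ΔM₀·e^(−t/τ) with ΔM₀ = 1041 − 2607.9 = −1567 Gt C.
At t = 10.4 yr, e^(−t/τ) = e^(−1.361) = 0.2565, so ΔM = −401.9 Gt C and M = 2607.9 − 401.9 = 2206.0 Gt C.

2210 Gt C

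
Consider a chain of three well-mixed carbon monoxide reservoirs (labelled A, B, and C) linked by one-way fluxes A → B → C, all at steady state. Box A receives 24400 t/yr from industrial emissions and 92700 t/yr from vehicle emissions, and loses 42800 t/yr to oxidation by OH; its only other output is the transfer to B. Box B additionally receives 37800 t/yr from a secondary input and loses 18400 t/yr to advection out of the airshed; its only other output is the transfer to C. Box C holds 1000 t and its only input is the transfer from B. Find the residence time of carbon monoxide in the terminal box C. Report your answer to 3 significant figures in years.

Box A: F(A→B) = (24400 + 92700) − 42800 = 74300 t/yr.
Box B: F(B→C) = (74300 + 37800) − 18400 = 93700 t/yr.
Box C throughput = its input = 93700 t/yr; τ = 1000 / 93700 = 0.01067 yr.

0.0107 yr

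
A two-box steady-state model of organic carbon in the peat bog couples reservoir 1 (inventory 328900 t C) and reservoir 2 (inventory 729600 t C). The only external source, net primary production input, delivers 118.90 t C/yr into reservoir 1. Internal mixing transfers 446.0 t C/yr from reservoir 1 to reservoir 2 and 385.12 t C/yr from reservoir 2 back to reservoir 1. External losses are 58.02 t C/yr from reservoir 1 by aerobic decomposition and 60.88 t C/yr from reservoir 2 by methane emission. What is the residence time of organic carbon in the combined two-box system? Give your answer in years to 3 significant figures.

Treat the two boxes together as one reservoir: the mixing fluxes between them are internal recycling, so τ = ΣM / Σ(external losses).
M_total = 328900 + 729600 = 1.0585×10^6 t C.
ΣF_external_out = 58.02 + 60.88 = 118.90 t C/yr.
τ = M_total / ΣF_ext = 1.0585×10^6 / 118.90 = 8902 yr.

8900 yr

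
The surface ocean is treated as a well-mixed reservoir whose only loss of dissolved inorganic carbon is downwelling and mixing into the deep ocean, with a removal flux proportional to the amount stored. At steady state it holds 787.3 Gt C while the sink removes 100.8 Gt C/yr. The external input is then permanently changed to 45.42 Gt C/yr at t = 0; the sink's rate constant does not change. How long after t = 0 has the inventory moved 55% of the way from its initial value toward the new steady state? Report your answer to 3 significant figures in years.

6.24 yr

τ = M₀/F₀ = 787.3/100.8 = 7.811 yr.
The remaining gap fraction is e^(−t/τ); 55% covered ⇒ e^(−t/τ) = 0.450.
t = −τ ln(0.450) = 7.811 × 0.7985 = 6.237 yr.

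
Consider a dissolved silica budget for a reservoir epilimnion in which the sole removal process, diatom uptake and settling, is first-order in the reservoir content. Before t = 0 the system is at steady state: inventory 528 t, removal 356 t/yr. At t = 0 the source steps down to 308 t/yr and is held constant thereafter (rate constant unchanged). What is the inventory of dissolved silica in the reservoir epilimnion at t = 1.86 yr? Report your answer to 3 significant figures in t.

477 t

τ = M₀/F₀ = 528/356 = 1.483 yr; rate constant k = 1/τ.
New steady state M_∞ = F₁/k = F₁·τ = 308 × 1.483 = 456.81 t.
M(t) = M_∞ + (M₀ − M_∞)·e^(−t/τ); t/τ = 1.86/1.483 = 1.254, so e^(−t/τ) = 0.2853.
M(t) = 456.81 + 71.19 × 0.2853 = 477.12 t.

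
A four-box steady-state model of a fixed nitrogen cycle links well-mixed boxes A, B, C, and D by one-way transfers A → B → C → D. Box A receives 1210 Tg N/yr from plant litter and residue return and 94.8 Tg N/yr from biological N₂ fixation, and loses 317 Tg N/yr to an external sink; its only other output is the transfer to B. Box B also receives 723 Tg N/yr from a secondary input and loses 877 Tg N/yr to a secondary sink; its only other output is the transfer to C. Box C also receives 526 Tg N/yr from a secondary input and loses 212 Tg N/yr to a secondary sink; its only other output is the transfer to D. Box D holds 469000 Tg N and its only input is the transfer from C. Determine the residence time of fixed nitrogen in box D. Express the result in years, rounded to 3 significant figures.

Box A: F(A→B) = (1210 + 94.8) − 317 = 987.80 Tg N/yr.
Box B: F(B→C) = (987.80 + 723) − 877 = 833.80 Tg N/yr.
Box C: F(C→D) = (833.80 + 526) − 212 = 1147.8 Tg N/yr.
Box D throughput = its input = 1147.8 Tg N/yr; τ = 469000 / 1147.8 = 408.6 yr.

409 yr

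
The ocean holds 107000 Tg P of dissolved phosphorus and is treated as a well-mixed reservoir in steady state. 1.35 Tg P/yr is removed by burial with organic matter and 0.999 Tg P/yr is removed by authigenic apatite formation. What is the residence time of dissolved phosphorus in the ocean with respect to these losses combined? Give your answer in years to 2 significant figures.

Total removal = 1.350 + 0.9990 = 2.3490 Tg P/yr.
τ = M / ΣF_out = 107000 / 2.3490 = 45550 yr.

46000 yr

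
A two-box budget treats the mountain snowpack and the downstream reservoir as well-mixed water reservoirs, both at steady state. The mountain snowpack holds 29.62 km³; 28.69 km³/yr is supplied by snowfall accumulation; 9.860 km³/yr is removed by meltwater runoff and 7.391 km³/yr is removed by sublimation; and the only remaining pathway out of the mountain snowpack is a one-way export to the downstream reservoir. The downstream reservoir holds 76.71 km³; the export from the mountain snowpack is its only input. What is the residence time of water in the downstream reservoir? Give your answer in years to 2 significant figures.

Balance the mountain snowpack: ΣF_in = 28.690 km³/yr.
Export to the downstream reservoir = ΣF_in − (9.860 + 7.391) = 11.439 km³/yr.
At steady state the output of the downstream reservoir equals its input, 11.439 km³/yr.
τ = M / F = 76.71 / 11.439 = 6.706 yr.

6.7 yr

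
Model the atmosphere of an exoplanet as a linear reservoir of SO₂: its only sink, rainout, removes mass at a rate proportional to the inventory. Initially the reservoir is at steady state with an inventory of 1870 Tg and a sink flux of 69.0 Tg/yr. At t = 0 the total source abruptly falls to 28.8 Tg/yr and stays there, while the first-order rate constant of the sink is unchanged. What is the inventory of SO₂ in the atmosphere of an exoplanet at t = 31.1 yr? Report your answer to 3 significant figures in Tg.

1130 Tg

τ = M₀/F₀ = 1870/69.0 = 27.10 yr; rate constant k = 1/τ.
New steady state M_∞ = F₁/k = F₁·τ = 28.8 × 27.10 = 780.52 Tg.
M(t) = M_∞ + (M₀ − M_∞)·e^(−t/τ); t/τ = 31.1/27.10 = 1.148, so e^(−t/τ) = 0.3174.
M(t) = 780.52 + 1089 × 0.3174 = 1126.3 Tg.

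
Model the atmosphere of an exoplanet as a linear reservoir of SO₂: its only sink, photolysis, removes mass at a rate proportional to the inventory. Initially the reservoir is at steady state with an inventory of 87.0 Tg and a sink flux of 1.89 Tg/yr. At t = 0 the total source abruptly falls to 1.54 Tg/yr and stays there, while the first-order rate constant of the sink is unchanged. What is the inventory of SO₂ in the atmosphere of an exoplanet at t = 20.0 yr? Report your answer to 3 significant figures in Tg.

81.3 Tg

The sink rate constant is k = F₀/M₀ = 1.89/87.0 = 0.02172 yr⁻¹.
Solving dM/dt = F₁ − kM with M(0) = M₀ gives M(t) = F₁/k + (M₀ − F₁/k)·e^(−kt).
F₁/k = 1.54/0.02172 = 70.889 Tg; kt = 0.02172 × 20.0 = 0.4345, e^(−kt) = 0.6476.
M(20.0) = 70.889 + (87.0 − 70.889) × 0.6476 = 70.889 + 10.43 = 81.322 Tg.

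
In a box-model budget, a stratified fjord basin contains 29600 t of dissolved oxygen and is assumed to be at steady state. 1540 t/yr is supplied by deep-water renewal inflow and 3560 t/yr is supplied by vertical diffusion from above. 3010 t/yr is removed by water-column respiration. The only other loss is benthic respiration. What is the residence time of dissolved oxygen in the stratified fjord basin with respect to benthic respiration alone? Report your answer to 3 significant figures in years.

14.2 yr

At steady state ΣF_in = ΣF_out.
ΣF_in = 1540 + 3560 = 5100.0 t/yr.
Benthic respiration flux = ΣF_in − (3010) = 5100.0 − 3010 = 2090 t/yr.
τ = M / F = 29600 / 2090 = 14.16 yr.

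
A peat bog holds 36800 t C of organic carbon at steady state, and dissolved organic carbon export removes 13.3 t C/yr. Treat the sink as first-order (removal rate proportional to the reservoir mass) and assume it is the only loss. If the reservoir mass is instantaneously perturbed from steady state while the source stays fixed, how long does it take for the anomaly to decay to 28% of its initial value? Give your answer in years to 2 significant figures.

3500 yr

For a linear reservoir the anomaly decays as exp(−t/τ) with τ = M/F = 36800/13.3 = 2767 yr.
exp(−t/τ) = 0.28 ⇒ t = −τ ln(0.28) = 2767 × 1.273 = 3522 yr.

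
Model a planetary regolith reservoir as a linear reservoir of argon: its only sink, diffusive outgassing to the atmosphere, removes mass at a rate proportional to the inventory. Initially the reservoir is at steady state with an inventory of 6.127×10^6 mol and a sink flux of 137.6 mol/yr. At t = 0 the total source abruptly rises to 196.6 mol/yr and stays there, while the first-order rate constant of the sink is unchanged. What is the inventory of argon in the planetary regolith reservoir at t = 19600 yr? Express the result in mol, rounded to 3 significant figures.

7.06×10^6 mol

τ = M₀/F₀ = 6.127×10^6/137.6 = 44530 yr; rate constant k = 1/τ.
New steady state M_∞ = F₁/k = F₁·τ = 196.6 × 44530 = 8.7541×10^6 mol.
M(t) = M_∞ + (M₀ − M_∞)·e^(−t/τ); t/τ = 19600/44530 = 0.4402, so e^(−t/τ) = 0.6439.
M(t) = 8.7541×10^6 − 2.627×10^6 × 0.6439 = 7.0625×10^6 mol.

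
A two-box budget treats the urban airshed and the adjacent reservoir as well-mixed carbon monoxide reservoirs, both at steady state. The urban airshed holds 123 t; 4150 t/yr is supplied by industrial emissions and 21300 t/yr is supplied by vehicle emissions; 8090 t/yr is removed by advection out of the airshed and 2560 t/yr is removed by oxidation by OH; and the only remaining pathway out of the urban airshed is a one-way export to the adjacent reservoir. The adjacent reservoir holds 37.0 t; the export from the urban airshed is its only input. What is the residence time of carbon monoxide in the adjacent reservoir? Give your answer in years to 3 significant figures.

Balance the urban airshed: ΣF_in = 4150 + 21300 = 25450 t/yr.
Export to the adjacent reservoir = ΣF_in − (8090 + 2560) = 14800 t/yr.
At steady state the output of the adjacent reservoir equals its input, 14800 t/yr.
τ = M / F = 37.0 / 14800 = 0.002500 yr.

0.00250 yr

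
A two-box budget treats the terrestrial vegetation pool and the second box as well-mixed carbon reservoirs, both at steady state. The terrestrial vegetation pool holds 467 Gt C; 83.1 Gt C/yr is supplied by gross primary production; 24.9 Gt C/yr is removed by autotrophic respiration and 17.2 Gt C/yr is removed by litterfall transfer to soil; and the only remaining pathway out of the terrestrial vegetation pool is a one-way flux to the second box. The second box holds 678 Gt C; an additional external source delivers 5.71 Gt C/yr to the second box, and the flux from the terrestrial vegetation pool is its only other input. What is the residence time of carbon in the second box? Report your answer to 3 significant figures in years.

14.5 yr

Balance the terrestrial vegetation pool: ΣF_in = 83.100 Gt C/yr.
Flux to the second box = ΣF_in − (24.9 + 17.2) = 41.000 Gt C/yr.
Total input to the second box = 41.000 + 5.71 = 46.710 Gt C/yr; at steady state this equals its total output.
τ = M / F = 678 / 46.710 = 14.52 yr.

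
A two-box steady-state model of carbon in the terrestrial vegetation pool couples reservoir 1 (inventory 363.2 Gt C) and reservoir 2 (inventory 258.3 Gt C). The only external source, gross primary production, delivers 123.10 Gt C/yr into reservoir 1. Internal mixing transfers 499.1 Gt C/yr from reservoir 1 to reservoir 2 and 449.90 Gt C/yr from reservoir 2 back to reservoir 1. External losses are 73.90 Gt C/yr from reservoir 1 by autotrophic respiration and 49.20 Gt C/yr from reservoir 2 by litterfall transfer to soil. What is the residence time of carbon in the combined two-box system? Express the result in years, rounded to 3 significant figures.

5.05 yr

Treat the two boxes together as one reservoir: the mixing fluxes between them are internal recycling, so τ = ΣM / Σ(external losses).
M_total = 363.2 + 258.3 = 621.50 Gt C.
ΣF_external_out = 73.90 + 49.20 = 123.10 Gt C/yr.
τ = M_total / ΣF_ext = 621.50 / 123.10 = 5.049 yr.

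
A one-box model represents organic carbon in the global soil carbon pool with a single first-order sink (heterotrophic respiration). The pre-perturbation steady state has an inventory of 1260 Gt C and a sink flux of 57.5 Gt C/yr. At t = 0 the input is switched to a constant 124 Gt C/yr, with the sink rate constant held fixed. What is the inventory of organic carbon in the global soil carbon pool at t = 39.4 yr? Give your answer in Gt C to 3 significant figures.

The sink rate constant is k = F₀/M₀ = 57.5/1260 = 0.04563 yr⁻¹.
Solving dM/dt = F₁ − kM with M(0) = M₀ gives M(t) = F₁/k + (M₀ − F₁/k)·e^(−kt).
F₁/k = 124/0.04563 = 2717.2 Gt C; kt = 0.04563 × 39.4 = 1.798, e^(−kt) = 0.1656.
M(39.4) = 2717.2 + (1260 − 2717.2) × 0.1656 = 2717.2 − 241.4 = 2475.9 Gt C.

2480 Gt C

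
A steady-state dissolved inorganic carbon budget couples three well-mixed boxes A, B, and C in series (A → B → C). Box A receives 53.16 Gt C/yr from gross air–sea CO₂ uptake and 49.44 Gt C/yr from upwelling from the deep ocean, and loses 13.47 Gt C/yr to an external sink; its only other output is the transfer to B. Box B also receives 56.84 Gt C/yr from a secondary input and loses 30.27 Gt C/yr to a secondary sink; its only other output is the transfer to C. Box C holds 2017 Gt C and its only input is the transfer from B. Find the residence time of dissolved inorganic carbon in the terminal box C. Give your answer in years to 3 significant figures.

Box A: F(A→B) = (53.16 + 49.44) − 13.47 = 89.130 Gt C/yr.
Box B: F(B→C) = (89.130 + 56.84) − 30.27 = 115.70 Gt C/yr.
Box C throughput = its input = 115.70 Gt C/yr; τ = 2017 / 115.70 = 17.43 yr.

17.4 yr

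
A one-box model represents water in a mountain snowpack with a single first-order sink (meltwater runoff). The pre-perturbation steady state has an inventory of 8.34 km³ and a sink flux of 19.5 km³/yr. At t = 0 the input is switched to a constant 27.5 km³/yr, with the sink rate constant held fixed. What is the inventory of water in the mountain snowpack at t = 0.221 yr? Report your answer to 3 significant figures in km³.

9.72 km³

The sink rate constant is k = F₀/M₀ = 19.5/8.34 = 2.338 yr⁻¹.
Solving dM/dt = F₁ − kM with M(0) = M₀ gives M(t) = F₁/k + (M₀ − F₁/k)·e^(−kt).
F₁/k = 27.5/2.338 = 11.762 km³; kt = 2.338 × 0.221 = 0.5167, e^(−kt) = 0.5965.
M(0.221) = 11.762 + (8.34 − 11.762) × 0.5965 = 11.762 − 2.041 = 9.7207 km³.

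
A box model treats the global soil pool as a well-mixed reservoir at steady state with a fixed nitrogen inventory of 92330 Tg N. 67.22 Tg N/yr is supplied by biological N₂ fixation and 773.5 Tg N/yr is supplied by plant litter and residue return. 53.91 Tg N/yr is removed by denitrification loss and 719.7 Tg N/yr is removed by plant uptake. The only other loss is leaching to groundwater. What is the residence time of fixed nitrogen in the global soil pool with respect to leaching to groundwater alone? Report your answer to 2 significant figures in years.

At steady state ΣF_in = ΣF_out.
ΣF_in = 67.22 + 773.5 = 840.72 Tg N/yr.
Leaching to groundwater flux = ΣF_in − (53.91 + 719.7) = 840.72 − 773.6 = 67.11 Tg N/yr.
τ = M / F = 92330 / 67.11 = 1376 yr.

1400 yr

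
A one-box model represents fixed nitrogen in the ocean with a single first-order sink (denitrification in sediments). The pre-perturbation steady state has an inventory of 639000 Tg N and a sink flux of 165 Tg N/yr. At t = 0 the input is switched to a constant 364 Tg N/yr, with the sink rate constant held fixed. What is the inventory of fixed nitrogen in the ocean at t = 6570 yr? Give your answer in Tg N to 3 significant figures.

Residence time τ = M₀/F₀ = 3873 yr. The eventual steady state is M_∞ = M₀·(F₁/F₀) = 639000 × 364/165 = 1.4097×10^6 Tg N.
The anomaly ΔM(t) = M(t) − M_∞ decays as ΔM₀·e^(−t/τ) with ΔM₀ = 639000 − 1.4097×10^6 = −770700 Tg N.
At t = 6570 yr, e^(−t/τ) = e^(−1.696) = 0.1833, so ΔM = −141300 Tg N and M = 1.4097×10^6 − 141300 = 1.2684×10^6 Tg N.

1.27×10^6 Tg N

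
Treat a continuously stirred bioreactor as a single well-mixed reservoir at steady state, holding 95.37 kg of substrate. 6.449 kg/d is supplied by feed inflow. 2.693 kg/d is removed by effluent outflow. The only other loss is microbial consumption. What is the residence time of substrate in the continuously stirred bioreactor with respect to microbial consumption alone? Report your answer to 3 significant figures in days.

At steady state ΣF_in = ΣF_out.
ΣF_in = 6.4490 kg/d.
Microbial consumption flux = ΣF_in − (2.693) = 6.4490 − 2.693 = 3.756 kg/d.
τ = M / F = 95.37 / 3.756 = 25.39 d.

25.4 d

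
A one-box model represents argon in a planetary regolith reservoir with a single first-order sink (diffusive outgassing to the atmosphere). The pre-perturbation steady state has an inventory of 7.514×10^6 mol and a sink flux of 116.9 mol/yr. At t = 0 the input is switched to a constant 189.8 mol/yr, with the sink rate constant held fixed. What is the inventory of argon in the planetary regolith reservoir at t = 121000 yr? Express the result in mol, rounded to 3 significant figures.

τ = M₀/F₀ = 7.514×10^6/116.9 = 64280 yr; rate constant k = 1/τ.
New steady state M_∞ = F₁/k = F₁·τ = 189.8 × 64280 = 1.2200×10^7 mol.
M(t) = M_∞ + (M₀ − M_∞)·e^(−t/τ); t/τ = 121000/64280 = 1.882, so e^(−t/τ) = 0.1522.
M(t) = 1.2200×10^7 − 4.686×10^6 × 0.1522 = 1.1487×10^7 mol.

1.15×10^7 mol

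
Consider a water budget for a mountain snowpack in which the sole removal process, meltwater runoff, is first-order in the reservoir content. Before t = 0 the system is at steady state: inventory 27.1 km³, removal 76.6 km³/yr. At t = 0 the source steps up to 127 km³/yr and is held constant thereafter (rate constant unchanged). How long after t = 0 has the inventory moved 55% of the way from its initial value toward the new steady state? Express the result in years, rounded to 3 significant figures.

τ = M₀/F₀ = 27.1/76.6 = 0.3538 yr.
The remaining gap fraction is e^(−t/τ); 55% covered ⇒ e^(−t/τ) = 0.450.
t = −τ ln(0.450) = 0.3538 × 0.7985 = 0.2825 yr.

0.283 yr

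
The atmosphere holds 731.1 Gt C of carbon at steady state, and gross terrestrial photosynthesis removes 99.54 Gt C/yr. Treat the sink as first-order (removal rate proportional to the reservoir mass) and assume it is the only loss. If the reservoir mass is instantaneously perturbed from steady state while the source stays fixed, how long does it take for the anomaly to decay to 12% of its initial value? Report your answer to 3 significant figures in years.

For a linear reservoir the anomaly decays as exp(−t/τ) with τ = M/F = 731.1/99.54 = 7.345 yr.
exp(−t/τ) = 0.12 ⇒ t = −τ ln(0.12) = 7.345 × 2.120 = 15.57 yr.

15.6 yr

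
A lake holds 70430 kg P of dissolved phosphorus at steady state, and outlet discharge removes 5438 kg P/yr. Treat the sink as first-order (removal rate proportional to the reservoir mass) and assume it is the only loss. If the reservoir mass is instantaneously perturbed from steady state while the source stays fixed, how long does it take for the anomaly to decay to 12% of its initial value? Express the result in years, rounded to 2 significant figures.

For a linear reservoir the anomaly decays as exp(−t/τ) with τ = M/F = 70430/5438 = 12.95 yr.
exp(−t/τ) = 0.12 ⇒ t = −τ ln(0.12) = 12.95 × 2.120 = 27.46 yr.

27 yr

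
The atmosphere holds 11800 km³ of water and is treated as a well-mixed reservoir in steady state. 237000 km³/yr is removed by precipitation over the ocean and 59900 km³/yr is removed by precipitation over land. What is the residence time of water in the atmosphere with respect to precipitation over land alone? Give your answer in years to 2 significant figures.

0.20 yr

Residence time with respect to a single sink: τ = M / F_sink.
τ = 11800 / 59900 = 0.1970 yr.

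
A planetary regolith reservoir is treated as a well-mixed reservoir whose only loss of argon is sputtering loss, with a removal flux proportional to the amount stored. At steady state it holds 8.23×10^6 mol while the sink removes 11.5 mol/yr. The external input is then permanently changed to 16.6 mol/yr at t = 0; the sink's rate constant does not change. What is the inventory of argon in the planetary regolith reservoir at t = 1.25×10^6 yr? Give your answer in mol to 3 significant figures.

τ = M₀/F₀ = 8.23×10^6/11.5 = 715700 yr; rate constant k = 1/τ.
New steady state M_∞ = F₁/k = F₁·τ = 16.6 × 715700 = 1.1880×10^7 mol.
M(t) = M_∞ + (M₀ − M_∞)·e^(−t/τ); t/τ = 1.25×10^6/715700 = 1.747, so e^(−t/τ) = 0.1744.
M(t) = 1.1880×10^7 − 3.650×10^6 × 0.1744 = 1.1243×10^7 mol.

1.12×10^7 mol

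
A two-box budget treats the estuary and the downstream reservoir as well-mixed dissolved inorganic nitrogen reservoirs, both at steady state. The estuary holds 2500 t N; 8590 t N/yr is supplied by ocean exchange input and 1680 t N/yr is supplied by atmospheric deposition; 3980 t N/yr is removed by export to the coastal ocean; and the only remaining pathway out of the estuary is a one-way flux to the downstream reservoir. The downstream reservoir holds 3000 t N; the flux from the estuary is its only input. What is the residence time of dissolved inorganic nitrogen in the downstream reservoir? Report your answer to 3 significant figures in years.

Balance the estuary: ΣF_in = 8590 + 1680 = 10270 t N/yr.
Flux to the downstream reservoir = ΣF_in − (3980) = 6290.0 t N/yr.
At steady state the output of the downstream reservoir equals its input, 6290.0 t N/yr.
τ = M / F = 3000 / 6290.0 = 0.4769 yr.

0.477 yr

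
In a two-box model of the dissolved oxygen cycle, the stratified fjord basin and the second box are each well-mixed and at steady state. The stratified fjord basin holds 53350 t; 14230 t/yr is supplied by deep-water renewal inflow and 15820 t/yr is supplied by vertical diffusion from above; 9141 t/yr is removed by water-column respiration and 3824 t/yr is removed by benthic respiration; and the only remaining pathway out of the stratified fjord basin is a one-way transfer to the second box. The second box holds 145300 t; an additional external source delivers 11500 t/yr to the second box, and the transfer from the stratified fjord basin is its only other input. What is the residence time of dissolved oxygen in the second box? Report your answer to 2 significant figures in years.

Balance the stratified fjord basin: ΣF_in = 14230 + 15820 = 30050 t/yr.
Transfer to the second box = ΣF_in − (9141 + 3824) = 17085 t/yr.
Total input to the second box = 17085 + 11500 = 28585 t/yr; at steady state this equals its total output.
τ = M / F = 145300 / 28585 = 5.083 yr.

5.1 yr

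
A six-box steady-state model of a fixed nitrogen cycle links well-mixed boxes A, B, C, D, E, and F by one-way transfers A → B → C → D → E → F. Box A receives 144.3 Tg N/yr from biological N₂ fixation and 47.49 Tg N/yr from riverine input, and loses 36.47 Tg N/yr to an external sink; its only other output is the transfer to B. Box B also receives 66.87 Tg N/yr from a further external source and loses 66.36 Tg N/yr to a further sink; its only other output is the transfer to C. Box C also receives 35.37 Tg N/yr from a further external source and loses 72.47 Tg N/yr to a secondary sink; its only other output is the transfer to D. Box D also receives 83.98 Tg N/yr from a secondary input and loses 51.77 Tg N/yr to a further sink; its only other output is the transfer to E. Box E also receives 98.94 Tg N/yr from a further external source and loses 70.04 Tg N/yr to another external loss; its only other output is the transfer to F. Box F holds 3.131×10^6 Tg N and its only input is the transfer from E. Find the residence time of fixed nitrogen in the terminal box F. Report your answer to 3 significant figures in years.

Box A: F(A→B) = (144.3 + 47.49) − 36.47 = 155.32 Tg N/yr.
Box B: F(B→C) = (155.32 + 66.87) − 66.36 = 155.83 Tg N/yr.
Box C: F(C→D) = (155.83 + 35.37) − 72.47 = 118.73 Tg N/yr.
Box D: F(D→E) = (118.73 + 83.98) − 51.77 = 150.94 Tg N/yr.
Box E: F(E→F) = (150.94 + 98.94) − 70.04 = 179.84 Tg N/yr.
Box F throughput = its input = 179.84 Tg N/yr; τ = 3.131×10^6 / 179.84 = 17410 yr.

17400 yr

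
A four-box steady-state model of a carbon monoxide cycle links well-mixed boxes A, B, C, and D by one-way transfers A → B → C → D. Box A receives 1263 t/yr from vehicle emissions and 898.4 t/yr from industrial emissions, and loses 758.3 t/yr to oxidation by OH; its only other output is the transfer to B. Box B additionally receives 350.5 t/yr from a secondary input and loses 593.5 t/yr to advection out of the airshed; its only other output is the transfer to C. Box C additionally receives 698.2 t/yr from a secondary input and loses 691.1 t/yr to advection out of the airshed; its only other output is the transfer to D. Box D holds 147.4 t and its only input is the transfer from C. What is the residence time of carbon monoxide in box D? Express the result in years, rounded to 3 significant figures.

0.126 yr

Box A: F(A→B) = (1263 + 898.4) − 758.3 = 1403.1 t/yr.
Box B: F(B→C) = (1403.1 + 350.5) − 593.5 = 1160.1 t/yr.
Box C: F(C→D) = (1160.1 + 698.2) − 691.1 = 1167.2 t/yr.
Box D throughput = its input = 1167.2 t/yr; τ = 147.4 / 1167.2 = 0.1263 yr.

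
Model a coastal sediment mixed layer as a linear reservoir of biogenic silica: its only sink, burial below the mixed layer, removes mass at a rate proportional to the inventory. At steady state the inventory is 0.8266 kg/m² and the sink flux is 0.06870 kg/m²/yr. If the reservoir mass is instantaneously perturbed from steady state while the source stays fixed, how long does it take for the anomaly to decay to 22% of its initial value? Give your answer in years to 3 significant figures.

18.2 yr

For a linear reservoir the anomaly decays as exp(−t/τ) with τ = M/F = 0.8266/0.06870 = 12.03 yr.
exp(−t/τ) = 0.22 ⇒ t = −τ ln(0.22) = 12.03 × 1.514 = 18.22 yr.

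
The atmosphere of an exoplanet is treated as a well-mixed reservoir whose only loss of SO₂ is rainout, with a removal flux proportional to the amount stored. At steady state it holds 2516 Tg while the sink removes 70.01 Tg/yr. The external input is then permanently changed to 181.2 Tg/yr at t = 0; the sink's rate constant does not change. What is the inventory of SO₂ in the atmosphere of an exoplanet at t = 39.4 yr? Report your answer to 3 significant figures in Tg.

τ = M₀/F₀ = 2516/70.01 = 35.94 yr; rate constant k = 1/τ.
New steady state M_∞ = F₁/k = F₁·τ = 181.2 × 35.94 = 6511.9 Tg.
M(t) = M_∞ + (M₀ − M_∞)·e^(−t/τ); t/τ = 39.4/35.94 = 1.096, so e^(−t/τ) = 0.3341.
M(t) = 6511.9 − 3996 × 0.3341 = 5176.9 Tg.

5180 Tg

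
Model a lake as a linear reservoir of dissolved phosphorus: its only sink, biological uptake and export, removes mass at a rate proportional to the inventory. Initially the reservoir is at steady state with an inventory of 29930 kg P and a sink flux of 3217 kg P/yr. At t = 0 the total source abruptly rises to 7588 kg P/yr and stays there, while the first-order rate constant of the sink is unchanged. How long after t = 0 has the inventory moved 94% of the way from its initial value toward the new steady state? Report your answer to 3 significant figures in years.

τ = M₀/F₀ = 29930/3217 = 9.304 yr.
The remaining gap fraction is e^(−t/τ); 94% covered ⇒ e^(−t/τ) = 0.0600.
t = −τ ln(0.0600) = 9.304 × 2.813 = 26.18 yr.

26.2 yr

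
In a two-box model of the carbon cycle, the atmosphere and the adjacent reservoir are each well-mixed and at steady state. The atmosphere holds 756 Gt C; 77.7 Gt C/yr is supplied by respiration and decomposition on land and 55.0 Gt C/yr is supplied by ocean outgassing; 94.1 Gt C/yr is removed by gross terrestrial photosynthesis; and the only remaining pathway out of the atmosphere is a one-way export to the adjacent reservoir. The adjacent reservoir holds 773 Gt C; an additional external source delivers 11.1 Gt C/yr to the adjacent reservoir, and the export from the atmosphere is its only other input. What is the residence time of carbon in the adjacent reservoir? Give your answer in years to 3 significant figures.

15.6 yr

Balance the atmosphere: ΣF_in = 77.7 + 55.0 = 132.70 Gt C/yr.
Export to the adjacent reservoir = ΣF_in − (94.1) = 38.600 Gt C/yr.
Total input to the adjacent reservoir = 38.600 + 11.1 = 49.700 Gt C/yr; at steady state this equals its total output.
τ = M / F = 773 / 49.700 = 15.55 yr.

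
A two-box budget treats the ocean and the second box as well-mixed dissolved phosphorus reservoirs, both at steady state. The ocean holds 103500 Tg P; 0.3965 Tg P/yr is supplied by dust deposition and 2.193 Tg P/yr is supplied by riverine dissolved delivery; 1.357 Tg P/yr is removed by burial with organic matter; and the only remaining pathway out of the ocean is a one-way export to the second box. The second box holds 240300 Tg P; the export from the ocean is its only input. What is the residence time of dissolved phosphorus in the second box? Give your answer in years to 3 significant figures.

Balance the ocean: ΣF_in = 0.3965 + 2.193 = 2.5895 Tg P/yr.
Export to the second box = ΣF_in − (1.357) = 1.2325 Tg P/yr.
At steady state the output of the second box equals its input, 1.2325 Tg P/yr.
τ = M / F = 240300 / 1.2325 = 195000 yr.

195000 yr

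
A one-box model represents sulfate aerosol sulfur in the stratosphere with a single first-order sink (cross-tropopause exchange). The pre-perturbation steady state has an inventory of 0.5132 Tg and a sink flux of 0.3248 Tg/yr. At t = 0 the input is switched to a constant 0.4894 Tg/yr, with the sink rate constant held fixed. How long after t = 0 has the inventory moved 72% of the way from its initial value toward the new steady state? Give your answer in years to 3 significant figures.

τ = M₀/F₀ = 0.5132/0.3248 = 1.580 yr.
The remaining gap fraction is e^(−t/τ); 72% covered ⇒ e^(−t/τ) = 0.280.
t = −τ ln(0.280) = 1.580 × 1.273 = 2.011 yr.

2.01 yr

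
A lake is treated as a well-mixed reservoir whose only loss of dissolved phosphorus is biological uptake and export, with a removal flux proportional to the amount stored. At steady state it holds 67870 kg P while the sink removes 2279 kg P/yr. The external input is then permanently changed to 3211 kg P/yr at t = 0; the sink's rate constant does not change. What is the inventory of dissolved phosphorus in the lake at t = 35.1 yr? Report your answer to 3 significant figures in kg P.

87100 kg P

The sink rate constant is k = F₀/M₀ = 2279/67870 = 0.03358 yr⁻¹.
Solving dM/dt = F₁ − kM with M(0) = M₀ gives M(t) = F₁/k + (M₀ − F₁/k)·e^(−kt).
F₁/k = 3211/0.03358 = 95626 kg P; kt = 0.03358 × 35.1 = 1.179, e^(−kt) = 0.3077.
M(35.1) = 95626 + (67870 − 95626) × 0.3077 = 95626 − 8540 = 87085 kg P.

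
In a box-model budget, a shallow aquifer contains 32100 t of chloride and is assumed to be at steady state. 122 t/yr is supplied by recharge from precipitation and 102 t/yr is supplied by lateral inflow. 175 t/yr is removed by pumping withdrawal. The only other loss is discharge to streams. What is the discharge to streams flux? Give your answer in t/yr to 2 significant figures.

At steady state ΣF_in = ΣF_out.
ΣF_in = 122 + 102 = 224.00 t/yr.
Discharge to streams flux = ΣF_in − (175) = 224.00 − 175.0 = 49.00 t/yr.

49 t/yr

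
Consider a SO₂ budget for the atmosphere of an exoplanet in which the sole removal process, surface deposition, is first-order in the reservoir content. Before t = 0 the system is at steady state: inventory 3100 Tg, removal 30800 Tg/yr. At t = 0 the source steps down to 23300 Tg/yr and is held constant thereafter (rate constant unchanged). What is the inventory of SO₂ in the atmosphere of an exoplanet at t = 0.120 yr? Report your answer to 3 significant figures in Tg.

Residence time τ = M₀/F₀ = 0.1006 yr. The eventual steady state is M_∞ = M₀·(F₁/F₀) = 3100 × 23300/30800 = 2345.1 Tg.
The anomaly ΔM(t) = M(t) − M_∞ decays as ΔM₀·e^(−t/τ) with ΔM₀ = 3100 − 2345.1 = 754.9 Tg.
At t = 0.120 yr, e^(−t/τ) = e^(−1.192) = 0.3035, so ΔM = 229.1 Tg and M = 2345.1 + 229.1 = 2574.3 Tg.

2570 Tg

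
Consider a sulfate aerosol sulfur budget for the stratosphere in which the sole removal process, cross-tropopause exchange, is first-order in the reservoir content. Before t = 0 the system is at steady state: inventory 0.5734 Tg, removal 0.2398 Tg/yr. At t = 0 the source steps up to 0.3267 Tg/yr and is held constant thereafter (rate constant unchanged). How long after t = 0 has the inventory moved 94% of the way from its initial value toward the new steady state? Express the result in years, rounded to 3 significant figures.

τ = M₀/F₀ = 0.5734/0.2398 = 2.391 yr.
The remaining gap fraction is e^(−t/τ); 94% covered ⇒ e^(−t/τ) = 0.0600.
t = −τ ln(0.0600) = 2.391 × 2.813 = 6.727 yr.

6.73 yr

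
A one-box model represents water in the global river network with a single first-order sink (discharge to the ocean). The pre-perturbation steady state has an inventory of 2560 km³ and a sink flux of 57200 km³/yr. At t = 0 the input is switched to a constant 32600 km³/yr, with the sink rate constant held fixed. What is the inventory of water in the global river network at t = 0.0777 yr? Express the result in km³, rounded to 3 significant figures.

1650 km³

τ = M₀/F₀ = 2560/57200 = 0.04476 yr; rate constant k = 1/τ.
New steady state M_∞ = F₁/k = F₁·τ = 32600 × 0.04476 = 1459.0 km³.
M(t) = M_∞ + (M₀ − M_∞)·e^(−t/τ); t/τ = 0.0777/0.04476 = 1.736, so e^(−t/τ) = 0.1762.
M(t) = 1459.0 + 1101 × 0.1762 = 1653.0 km³.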